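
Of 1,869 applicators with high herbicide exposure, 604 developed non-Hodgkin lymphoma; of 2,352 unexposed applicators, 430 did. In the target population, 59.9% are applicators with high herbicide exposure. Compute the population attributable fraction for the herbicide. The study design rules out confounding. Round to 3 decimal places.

p₁ = P(outcome | exposed) = 604/1869 = 0.32317
p₀ = P(outcome | unexposed) = 430/2352 = 0.18282
Overall risk P(Y=1) = π·p₁ + (1−π)·p₀ = 0.599×0.32317 + 0.401×0.18282 = 0.26689.
Under exogeneity, PAF = [P(Y=1) − p₀] / P(Y=1).
PAF = (0.26689 − 0.18282) / 0.26689 ≈ 0.3150

PAF ≈ 0.315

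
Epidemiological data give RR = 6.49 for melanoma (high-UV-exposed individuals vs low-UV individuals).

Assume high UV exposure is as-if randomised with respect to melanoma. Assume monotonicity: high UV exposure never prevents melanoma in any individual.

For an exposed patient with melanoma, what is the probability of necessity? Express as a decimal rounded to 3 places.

Under exogeneity and monotonicity, PN = (RR − 1) / RR = 1 − 1/RR.
PN = (6.49 − 1) / 6.49 = 5.49 / 6.49 ≈ 0.8459

PN ≈ 0.846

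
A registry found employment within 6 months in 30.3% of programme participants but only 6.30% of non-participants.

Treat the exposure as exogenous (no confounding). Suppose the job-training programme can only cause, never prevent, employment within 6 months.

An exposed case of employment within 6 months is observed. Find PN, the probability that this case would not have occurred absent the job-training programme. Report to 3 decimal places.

p₁ = 0.303, p₀ = 0.063.
Under exogeneity and monotonicity, PN = (p₁ − p₀) / p₁.
PN = (0.303 − 0.063) / 0.303 = 0.24 / 0.303 ≈ 0.7921

PN ≈ 0.792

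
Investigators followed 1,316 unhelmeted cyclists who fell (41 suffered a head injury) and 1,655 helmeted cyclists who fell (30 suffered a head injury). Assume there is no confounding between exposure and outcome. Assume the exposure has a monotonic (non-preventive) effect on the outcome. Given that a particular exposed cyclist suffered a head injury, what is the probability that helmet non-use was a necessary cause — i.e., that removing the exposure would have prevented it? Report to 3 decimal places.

p₁ = P(outcome | exposed) = 41/1316 = 0.031155
p₀ = P(outcome | unexposed) = 30/1655 = 0.018127
Under exogeneity and monotonicity, PN = (p₁ − p₀) / p₁.
PN = (0.031155 − 0.018127) / 0.031155 = 0.013028 / 0.031155 ≈ 0.4182

PN ≈ 0.418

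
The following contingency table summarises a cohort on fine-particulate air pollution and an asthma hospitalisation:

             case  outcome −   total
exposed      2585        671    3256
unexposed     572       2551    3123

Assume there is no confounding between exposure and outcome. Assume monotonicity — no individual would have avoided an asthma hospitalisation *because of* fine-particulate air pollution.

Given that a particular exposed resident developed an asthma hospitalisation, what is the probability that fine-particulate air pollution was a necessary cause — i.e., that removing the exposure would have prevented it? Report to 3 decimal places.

p₁ = P(outcome | exposed) = 2585/3256 = 0.79392
p₀ = P(outcome | unexposed) = 572/3123 = 0.18316
Under exogeneity and monotonicity, PN = (p₁ − p₀)/p₁.
PN = (0.79392 − 0.18316) / 0.79392 ≈ 0.7693

PN ≈ 0.769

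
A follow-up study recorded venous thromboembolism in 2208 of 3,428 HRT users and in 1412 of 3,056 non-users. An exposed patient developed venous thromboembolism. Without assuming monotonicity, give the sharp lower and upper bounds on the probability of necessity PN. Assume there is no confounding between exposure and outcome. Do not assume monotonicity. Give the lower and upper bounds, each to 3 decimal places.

0.283 ≤ PN ≤ 0.835

p₁ = P(outcome | exposed) = 2208/3428 = 0.64411
p₀ = P(outcome | unexposed) = 1412/3056 = 0.46204
Under exogeneity alone the bounds on PN are max{0,(p₁−p₀)/p₁} ≤ PN ≤ min{1,(1−p₀)/p₁}.
  lower = (p₁ − p₀)/p₁ = 0.18207 / 0.64411 ≈ 0.2827
  upper = min{1, (1 − p₀)/p₁} = 0.53796 / 0.64411 ≈ 0.8352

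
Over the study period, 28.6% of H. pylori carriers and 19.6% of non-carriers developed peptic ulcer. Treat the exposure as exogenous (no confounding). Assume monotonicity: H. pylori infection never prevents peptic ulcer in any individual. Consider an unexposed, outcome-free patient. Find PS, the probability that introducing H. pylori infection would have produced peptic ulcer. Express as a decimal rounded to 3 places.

p₁ = 0.286, p₀ = 0.196.
Under exogeneity and monotonicity, PS = (p₁ − p₀) / (1 − p₀).
PS = (0.286 − 0.196) / (1 − 0.196) = 0.09 / 0.804 ≈ 0.1119

PS ≈ 0.112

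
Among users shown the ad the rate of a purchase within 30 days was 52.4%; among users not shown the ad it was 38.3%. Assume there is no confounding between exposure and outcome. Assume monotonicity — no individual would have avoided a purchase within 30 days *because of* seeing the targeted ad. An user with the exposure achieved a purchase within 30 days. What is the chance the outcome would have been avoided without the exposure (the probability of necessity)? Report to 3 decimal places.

PN ≈ 0.269

p₁ = 0.524, p₀ = 0.383.
Under exogeneity and monotonicity, PN = (p₁ − p₀) / p₁.
PN = (0.524 − 0.383) / 0.524 = 0.141 / 0.524 ≈ 0.2691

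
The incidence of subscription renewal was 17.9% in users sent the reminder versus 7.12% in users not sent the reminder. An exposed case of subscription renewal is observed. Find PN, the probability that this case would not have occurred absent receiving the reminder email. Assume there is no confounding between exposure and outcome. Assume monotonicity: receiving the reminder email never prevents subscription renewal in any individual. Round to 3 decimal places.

PN ≈ 0.602

p₁ = 0.179, p₀ = 0.0712.
Under exogeneity and monotonicity, PN = (p₁ − p₀) / p₁.
PN = (0.179 − 0.0712) / 0.179 = 0.1078 / 0.179 ≈ 0.6022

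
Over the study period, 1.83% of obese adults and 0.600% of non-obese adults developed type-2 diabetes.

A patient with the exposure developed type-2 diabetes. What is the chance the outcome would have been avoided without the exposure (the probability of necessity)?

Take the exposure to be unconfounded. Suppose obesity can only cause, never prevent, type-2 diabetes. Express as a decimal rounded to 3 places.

p₁ = 0.0183, p₀ = 0.006.
Under exogeneity and monotonicity, PN = (p₁ − p₀) / p₁.
PN = (0.0183 − 0.006) / 0.0183 = 0.0123 / 0.0183 ≈ 0.6721

PN ≈ 0.672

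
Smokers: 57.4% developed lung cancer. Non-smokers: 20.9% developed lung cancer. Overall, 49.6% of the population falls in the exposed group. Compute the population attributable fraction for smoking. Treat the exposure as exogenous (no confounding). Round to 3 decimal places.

p₁ = 0.574, p₀ = 0.209.
Overall risk P(Y=1) = π·p₁ + (1−π)·p₀ = 0.496×0.574 + 0.504×0.209 = 0.39004.
Under exogeneity, PAF = [P(Y=1) − p₀] / P(Y=1).
PAF = (0.39004 − 0.209) / 0.39004 ≈ 0.4642

PAF ≈ 0.464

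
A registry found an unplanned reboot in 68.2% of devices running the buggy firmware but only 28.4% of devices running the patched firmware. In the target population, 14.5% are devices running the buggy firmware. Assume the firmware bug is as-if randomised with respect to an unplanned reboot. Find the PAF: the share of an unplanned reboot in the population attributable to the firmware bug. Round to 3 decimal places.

p₁ = 0.682, p₀ = 0.284.
Overall risk P(Y=1) = π·p₁ + (1−π)·p₀ = 0.145×0.682 + 0.855×0.284 = 0.34171.
Under exogeneity, PAF = [P(Y=1) − p₀] / P(Y=1).
PAF = (0.34171 − 0.284) / 0.34171 ≈ 0.1689

PAF ≈ 0.169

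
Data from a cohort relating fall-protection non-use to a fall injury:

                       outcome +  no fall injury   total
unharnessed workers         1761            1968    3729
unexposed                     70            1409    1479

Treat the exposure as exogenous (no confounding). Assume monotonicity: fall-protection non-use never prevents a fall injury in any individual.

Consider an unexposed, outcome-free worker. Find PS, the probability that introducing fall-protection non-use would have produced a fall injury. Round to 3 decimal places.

PS ≈ 0.446

p₁ = P(outcome | exposed) = 1761/3729 = 0.47224
p₀ = P(outcome | unexposed) = 70/1479 = 0.047329
Under exogeneity and monotonicity, PS = (p₁ − p₀) / (1 − p₀).
PS = (0.47224 − 0.047329) / (1 − 0.047329) = 0.42492 / 0.95267 ≈ 0.4460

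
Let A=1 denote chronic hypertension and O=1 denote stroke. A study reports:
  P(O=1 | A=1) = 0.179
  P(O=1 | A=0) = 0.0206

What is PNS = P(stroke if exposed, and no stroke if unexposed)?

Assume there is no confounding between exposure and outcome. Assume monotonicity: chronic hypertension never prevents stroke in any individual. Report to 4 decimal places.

Let p₁ = 0.179, p₀ = 0.0206.
Under exogeneity and monotonicity, PNS = p₁ − p₀.
PNS = 0.179 − 0.0206 = 0.1584

PNS ≈ 0.1584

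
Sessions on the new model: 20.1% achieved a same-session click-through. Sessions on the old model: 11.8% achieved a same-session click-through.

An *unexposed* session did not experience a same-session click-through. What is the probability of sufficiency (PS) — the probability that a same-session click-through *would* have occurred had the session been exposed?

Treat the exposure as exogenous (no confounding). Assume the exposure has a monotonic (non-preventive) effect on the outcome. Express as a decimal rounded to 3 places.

PS ≈ 0.094

p₁ = 0.201, p₀ = 0.118.
Under exogeneity and monotonicity, PS = (p₁ − p₀) / (1 − p₀).
PS = (0.201 − 0.118) / (1 − 0.118) = 0.083 / 0.882 ≈ 0.0941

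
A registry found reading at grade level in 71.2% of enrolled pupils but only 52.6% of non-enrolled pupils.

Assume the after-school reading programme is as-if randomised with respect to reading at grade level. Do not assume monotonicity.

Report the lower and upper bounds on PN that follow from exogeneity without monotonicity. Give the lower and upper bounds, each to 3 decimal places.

0.261 ≤ PN ≤ 0.666

p₁ = 0.712, p₀ = 0.526.
Under exogeneity alone the bounds on PN are max{0,(p₁−p₀)/p₁} ≤ PN ≤ min{1,(1−p₀)/p₁}.
  lower = (p₁ − p₀)/p₁ = 0.186 / 0.712 ≈ 0.2612
  upper = min{1, (1 − p₀)/p₁} = 0.474 / 0.712 ≈ 0.6657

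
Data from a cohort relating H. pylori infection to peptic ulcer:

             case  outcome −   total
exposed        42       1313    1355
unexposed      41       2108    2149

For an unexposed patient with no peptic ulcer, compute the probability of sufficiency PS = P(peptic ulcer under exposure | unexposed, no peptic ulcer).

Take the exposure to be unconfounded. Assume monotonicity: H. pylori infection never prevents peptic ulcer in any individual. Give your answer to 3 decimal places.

p₁ = P(outcome | exposed) = 42/1355 = 0.030996
p₀ = P(outcome | unexposed) = 41/2149 = 0.019079
Under exogeneity and monotonicity, PS = (p₁ − p₀)/(1 − p₀).
PS = (0.030996 − 0.019079) / 0.98092 ≈ 0.0121

PS ≈ 0.012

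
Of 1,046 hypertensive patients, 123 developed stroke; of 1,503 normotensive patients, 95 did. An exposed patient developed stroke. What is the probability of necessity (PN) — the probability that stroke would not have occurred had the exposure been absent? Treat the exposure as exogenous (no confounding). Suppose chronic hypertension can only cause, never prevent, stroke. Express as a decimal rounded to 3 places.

PN ≈ 0.462

p₁ = P(outcome | exposed) = 123/1046 = 0.11759
p₀ = P(outcome | unexposed) = 95/1503 = 0.063207
Under exogeneity and monotonicity, PN = (p₁ − p₀) / p₁.
PN = (0.11759 − 0.063207) / 0.11759 = 0.054384 / 0.11759 ≈ 0.4625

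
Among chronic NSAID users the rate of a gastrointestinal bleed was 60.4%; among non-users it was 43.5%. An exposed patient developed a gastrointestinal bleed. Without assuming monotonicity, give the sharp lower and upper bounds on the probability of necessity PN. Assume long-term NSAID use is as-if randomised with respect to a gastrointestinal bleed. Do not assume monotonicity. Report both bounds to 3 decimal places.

p₁ = 0.604, p₀ = 0.435.
Under exogeneity alone the bounds on PN are max{0,(p₁−p₀)/p₁} ≤ PN ≤ min{1,(1−p₀)/p₁}.
  lower = (p₁ − p₀)/p₁ = 0.169 / 0.604 ≈ 0.2798
  upper = min{1, (1 − p₀)/p₁} = 0.565 / 0.604 ≈ 0.9354

0.280 ≤ PN ≤ 0.935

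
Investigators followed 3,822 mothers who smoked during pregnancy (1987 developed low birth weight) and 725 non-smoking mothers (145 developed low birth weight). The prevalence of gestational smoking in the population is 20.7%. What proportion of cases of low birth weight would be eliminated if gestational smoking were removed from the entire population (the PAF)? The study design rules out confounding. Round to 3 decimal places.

PAF ≈ 0.249

p₁ = P(outcome | exposed) = 1987/3822 = 0.51988
p₀ = P(outcome | unexposed) = 145/725 = 0.2
Overall risk P(Y=1) = π·p₁ + (1−π)·p₀ = 0.207×0.51988 + 0.793×0.2 = 0.26622.
Under exogeneity, PAF = [P(Y=1) − p₀] / P(Y=1).
PAF = (0.26622 − 0.2) / 0.26622 ≈ 0.2487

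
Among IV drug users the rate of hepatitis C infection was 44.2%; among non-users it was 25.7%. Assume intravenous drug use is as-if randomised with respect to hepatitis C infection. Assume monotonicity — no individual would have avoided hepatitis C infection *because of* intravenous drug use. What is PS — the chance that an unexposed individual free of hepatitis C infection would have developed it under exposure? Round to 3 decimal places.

p₁ = 0.442, p₀ = 0.257.
Under exogeneity and monotonicity, PS = (p₁ − p₀) / (1 − p₀).
PS = (0.442 − 0.257) / (1 − 0.257) = 0.185 / 0.743 ≈ 0.2490

PS ≈ 0.249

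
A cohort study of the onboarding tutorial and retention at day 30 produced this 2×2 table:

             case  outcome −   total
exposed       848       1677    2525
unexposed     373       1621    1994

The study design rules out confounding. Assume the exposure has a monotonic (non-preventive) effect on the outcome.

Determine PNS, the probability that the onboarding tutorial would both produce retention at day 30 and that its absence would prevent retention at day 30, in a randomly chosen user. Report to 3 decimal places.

p₁ = P(outcome | exposed) = 848/2525 = 0.33584
p₀ = P(outcome | unexposed) = 373/1994 = 0.18706
Under exogeneity and monotonicity, PNS = p₁ − p₀.
PNS = 0.33584 − 0.18706 = 0.14878

PNS ≈ 0.149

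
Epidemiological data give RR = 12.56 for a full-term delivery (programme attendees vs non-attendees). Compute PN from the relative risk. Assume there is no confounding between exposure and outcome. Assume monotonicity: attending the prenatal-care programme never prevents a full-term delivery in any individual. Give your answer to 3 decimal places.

Under exogeneity and monotonicity, PN = (RR − 1) / RR = 1 − 1/RR.
PN = (12.56 − 1) / 12.56 = 11.56 / 12.56 ≈ 0.9204

PN ≈ 0.920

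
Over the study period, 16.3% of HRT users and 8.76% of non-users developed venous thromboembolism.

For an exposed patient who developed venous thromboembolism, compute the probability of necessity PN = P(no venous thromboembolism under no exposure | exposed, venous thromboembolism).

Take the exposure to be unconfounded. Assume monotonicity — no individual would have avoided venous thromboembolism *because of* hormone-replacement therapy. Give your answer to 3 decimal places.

PN ≈ 0.463

p₁ = 0.163, p₀ = 0.0876.
Under exogeneity and monotonicity, PN = (p₁ − p₀) / p₁.
PN = (0.163 − 0.0876) / 0.163 = 0.0754 / 0.163 ≈ 0.4626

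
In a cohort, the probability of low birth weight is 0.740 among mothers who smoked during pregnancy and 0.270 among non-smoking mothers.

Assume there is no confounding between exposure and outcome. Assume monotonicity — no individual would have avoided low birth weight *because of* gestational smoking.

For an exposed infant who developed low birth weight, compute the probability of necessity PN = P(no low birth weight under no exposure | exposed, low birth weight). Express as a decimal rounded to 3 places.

Let p₁ = 0.74, p₀ = 0.27.
Under exogeneity and monotonicity, PN = (p₁ − p₀) / p₁.
PN = (0.74 − 0.27) / 0.74 = 0.47 / 0.74 ≈ 0.6351

PN ≈ 0.635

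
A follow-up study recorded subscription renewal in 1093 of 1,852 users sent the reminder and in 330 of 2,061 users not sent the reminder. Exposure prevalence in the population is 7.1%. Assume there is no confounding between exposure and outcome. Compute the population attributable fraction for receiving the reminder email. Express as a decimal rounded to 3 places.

p₁ = P(outcome | exposed) = 1093/1852 = 0.59017
p₀ = P(outcome | unexposed) = 330/2061 = 0.16012
Overall risk P(Y=1) = π·p₁ + (1−π)·p₀ = 0.071×0.59017 + 0.929×0.16012 = 0.19065.
Under exogeneity, PAF = [P(Y=1) − p₀] / P(Y=1).
PAF = (0.19065 − 0.16012) / 0.19065 ≈ 0.1602

PAF ≈ 0.160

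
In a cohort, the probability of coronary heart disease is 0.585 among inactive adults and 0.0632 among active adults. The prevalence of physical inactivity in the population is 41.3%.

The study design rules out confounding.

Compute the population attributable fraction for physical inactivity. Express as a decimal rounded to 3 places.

PAF ≈ 0.773

Let p₁ = 0.585, p₀ = 0.0632.
Overall risk P(Y=1) = π·p₁ + (1−π)·p₀ = 0.413×0.585 + 0.587×0.0632 = 0.2787.
Under exogeneity, PAF = [P(Y=1) − p₀] / P(Y=1).
PAF = (0.2787 − 0.0632) / 0.2787 ≈ 0.7732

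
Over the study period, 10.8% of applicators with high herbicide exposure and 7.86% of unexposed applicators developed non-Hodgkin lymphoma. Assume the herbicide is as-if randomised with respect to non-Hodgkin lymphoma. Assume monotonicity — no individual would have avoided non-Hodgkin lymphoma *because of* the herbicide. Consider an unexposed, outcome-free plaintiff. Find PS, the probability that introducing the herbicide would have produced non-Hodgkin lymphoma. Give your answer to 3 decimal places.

PS ≈ 0.032

p₁ = 0.108, p₀ = 0.0786.
Under exogeneity and monotonicity, PS = (p₁ − p₀) / (1 − p₀).
PS = (0.108 − 0.0786) / (1 − 0.0786) = 0.0294 / 0.9214 ≈ 0.0319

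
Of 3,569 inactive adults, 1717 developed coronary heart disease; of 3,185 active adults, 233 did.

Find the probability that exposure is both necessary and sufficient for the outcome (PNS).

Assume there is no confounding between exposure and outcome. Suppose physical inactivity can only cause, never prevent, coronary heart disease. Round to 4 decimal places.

p₁ = P(outcome | exposed) = 1717/3569 = 0.48109
p₀ = P(outcome | unexposed) = 233/3185 = 0.073155
Under exogeneity and monotonicity, PNS = p₁ − p₀.
PNS = 0.48109 − 0.073155 = 0.40793

PNS ≈ 0.4079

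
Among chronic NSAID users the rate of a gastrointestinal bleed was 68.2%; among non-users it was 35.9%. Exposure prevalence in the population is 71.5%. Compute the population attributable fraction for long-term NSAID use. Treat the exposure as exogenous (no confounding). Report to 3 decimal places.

p₁ = 0.682, p₀ = 0.359.
Overall risk P(Y=1) = π·p₁ + (1−π)·p₀ = 0.715×0.682 + 0.285×0.359 = 0.58995.
Under exogeneity, PAF = [P(Y=1) − p₀] / P(Y=1).
PAF = (0.58995 − 0.359) / 0.58995 ≈ 0.3915

PAF ≈ 0.391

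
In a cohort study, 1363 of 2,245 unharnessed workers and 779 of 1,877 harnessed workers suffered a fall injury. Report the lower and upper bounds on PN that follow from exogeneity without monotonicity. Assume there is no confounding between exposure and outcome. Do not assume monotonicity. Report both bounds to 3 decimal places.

0.316 ≤ PN ≤ 0.964

p₁ = P(outcome | exposed) = 1363/2245 = 0.60713
p₀ = P(outcome | unexposed) = 779/1877 = 0.41502
Under exogeneity alone the bounds on PN are max{0,(p₁−p₀)/p₁} ≤ PN ≤ min{1,(1−p₀)/p₁}.
  lower = (p₁ − p₀)/p₁ = 0.1921 / 0.60713 ≈ 0.3164
  upper = min{1, (1 − p₀)/p₁} = 0.58498 / 0.60713 ≈ 0.9635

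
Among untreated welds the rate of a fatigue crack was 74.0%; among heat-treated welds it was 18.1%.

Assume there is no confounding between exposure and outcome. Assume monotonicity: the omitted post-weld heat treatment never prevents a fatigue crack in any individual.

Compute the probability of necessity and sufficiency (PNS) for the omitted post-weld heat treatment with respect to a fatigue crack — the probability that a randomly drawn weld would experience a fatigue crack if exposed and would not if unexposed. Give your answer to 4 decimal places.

PNS ≈ 0.5590

p₁ = 0.74, p₀ = 0.181.
Under exogeneity and monotonicity, PNS = p₁ − p₀.
PNS = 0.74 − 0.181 = 0.559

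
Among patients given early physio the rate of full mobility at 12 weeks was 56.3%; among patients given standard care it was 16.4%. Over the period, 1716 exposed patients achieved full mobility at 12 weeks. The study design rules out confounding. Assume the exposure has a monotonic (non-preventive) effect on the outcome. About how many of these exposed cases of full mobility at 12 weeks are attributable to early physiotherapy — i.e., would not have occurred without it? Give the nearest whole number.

p₁ = 0.563, p₀ = 0.164.
PN = (p₁ − p₀)/p₁ = (0.563 − 0.164) / 0.563 ≈ 0.70870.
Attributable cases ≈ PN × (exposed cases) = 0.70870 × 1716 ≈ 1216.13.

about 1216 cases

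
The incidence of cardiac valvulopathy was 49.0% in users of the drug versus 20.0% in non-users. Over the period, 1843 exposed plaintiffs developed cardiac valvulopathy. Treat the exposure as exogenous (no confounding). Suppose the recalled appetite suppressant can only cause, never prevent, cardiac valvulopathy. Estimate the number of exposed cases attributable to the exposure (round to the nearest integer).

about 1091 cases

p₁ = 0.49, p₀ = 0.2.
PN = (p₁ − p₀)/p₁ = (0.49 − 0.2) / 0.49 ≈ 0.59184.
Attributable cases ≈ PN × (exposed cases) = 0.59184 × 1843 ≈ 1090.76.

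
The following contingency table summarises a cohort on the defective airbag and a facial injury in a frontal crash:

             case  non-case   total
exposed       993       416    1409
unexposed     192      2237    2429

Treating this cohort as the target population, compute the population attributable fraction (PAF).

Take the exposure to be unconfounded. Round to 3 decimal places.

PAF ≈ 0.744

p₁ = P(outcome | exposed) = 993/1409 = 0.70476
p₀ = P(outcome | unexposed) = 192/2429 = 0.079045
Exposure prevalence π = 1409/3838 = 0.36712; overall risk P(Y=1) = 0.30875.
Under exogeneity, PAF = [P(Y=1) − p₀]/P(Y=1).
PAF = (0.30875 − 0.079045) / 0.30875 ≈ 0.7440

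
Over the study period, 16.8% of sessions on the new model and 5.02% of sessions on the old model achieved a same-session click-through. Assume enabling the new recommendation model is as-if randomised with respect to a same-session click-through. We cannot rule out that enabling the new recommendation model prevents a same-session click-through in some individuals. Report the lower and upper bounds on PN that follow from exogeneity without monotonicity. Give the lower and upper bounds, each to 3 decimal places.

p₁ = 0.168, p₀ = 0.0502.
Under exogeneity alone the bounds on PN are max{0,(p₁−p₀)/p₁} ≤ PN ≤ min{1,(1−p₀)/p₁}.
  lower = (p₁ − p₀)/p₁ = 0.1178 / 0.168 ≈ 0.7012
  upper = min{1, (1 − p₀)/p₁} = 0.9498 / 0.168 ≈ 5.6536 → capped at 1

0.701 ≤ PN ≤ 1.000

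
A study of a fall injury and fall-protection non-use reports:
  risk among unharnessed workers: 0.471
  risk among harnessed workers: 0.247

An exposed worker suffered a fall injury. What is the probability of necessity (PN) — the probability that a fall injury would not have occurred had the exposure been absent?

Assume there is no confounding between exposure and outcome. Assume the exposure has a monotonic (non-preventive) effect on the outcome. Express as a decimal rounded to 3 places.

Let p₁ = 0.471, p₀ = 0.247.
Under exogeneity and monotonicity, PN = (p₁ − p₀) / p₁.
PN = (0.471 − 0.247) / 0.471 = 0.224 / 0.471 ≈ 0.4756

PN ≈ 0.476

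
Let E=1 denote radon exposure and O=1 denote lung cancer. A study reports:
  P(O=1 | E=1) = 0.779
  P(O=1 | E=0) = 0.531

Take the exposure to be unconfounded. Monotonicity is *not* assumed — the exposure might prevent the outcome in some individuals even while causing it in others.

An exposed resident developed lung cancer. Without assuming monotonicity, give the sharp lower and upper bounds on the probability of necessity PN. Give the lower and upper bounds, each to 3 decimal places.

0.318 ≤ PN ≤ 0.602

Let p₁ = 0.779, p₀ = 0.531.
Under exogeneity alone the bounds on PN are max{0,(p₁−p₀)/p₁} ≤ PN ≤ min{1,(1−p₀)/p₁}.
  lower = (p₁ − p₀)/p₁ = 0.248 / 0.779 ≈ 0.3184
  upper = min{1, (1 − p₀)/p₁} = 0.469 / 0.779 ≈ 0.6021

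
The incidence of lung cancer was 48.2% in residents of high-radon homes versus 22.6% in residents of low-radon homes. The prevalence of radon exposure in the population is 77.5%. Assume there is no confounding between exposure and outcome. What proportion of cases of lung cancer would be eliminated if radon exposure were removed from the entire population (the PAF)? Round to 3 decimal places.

p₁ = 0.482, p₀ = 0.226.
Overall risk P(Y=1) = π·p₁ + (1−π)·p₀ = 0.775×0.482 + 0.225×0.226 = 0.4244.
Under exogeneity, PAF = [P(Y=1) − p₀] / P(Y=1).
PAF = (0.4244 − 0.226) / 0.4244 ≈ 0.4675

PAF ≈ 0.467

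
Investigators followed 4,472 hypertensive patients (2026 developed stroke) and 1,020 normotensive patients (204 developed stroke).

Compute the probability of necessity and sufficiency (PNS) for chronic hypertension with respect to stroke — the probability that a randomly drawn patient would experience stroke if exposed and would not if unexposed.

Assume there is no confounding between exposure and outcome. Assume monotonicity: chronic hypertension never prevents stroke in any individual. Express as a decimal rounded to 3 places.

p₁ = P(outcome | exposed) = 2026/4472 = 0.45304
p₀ = P(outcome | unexposed) = 204/1020 = 0.2
Under exogeneity and monotonicity, PNS = p₁ − p₀.
PNS = 0.45304 − 0.2 = 0.25304

PNS ≈ 0.253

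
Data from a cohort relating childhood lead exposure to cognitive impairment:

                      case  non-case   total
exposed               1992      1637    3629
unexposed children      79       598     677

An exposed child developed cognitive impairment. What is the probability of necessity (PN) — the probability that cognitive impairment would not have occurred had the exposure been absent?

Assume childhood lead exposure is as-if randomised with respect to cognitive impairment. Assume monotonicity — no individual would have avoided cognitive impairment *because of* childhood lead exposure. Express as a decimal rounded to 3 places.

PN ≈ 0.787

p₁ = P(outcome | exposed) = 1992/3629 = 0.54891
p₀ = P(outcome | unexposed) = 79/677 = 0.11669
Under exogeneity and monotonicity, PN = (p₁ − p₀)/p₁.
PN = (0.54891 − 0.11669) / 0.54891 ≈ 0.7874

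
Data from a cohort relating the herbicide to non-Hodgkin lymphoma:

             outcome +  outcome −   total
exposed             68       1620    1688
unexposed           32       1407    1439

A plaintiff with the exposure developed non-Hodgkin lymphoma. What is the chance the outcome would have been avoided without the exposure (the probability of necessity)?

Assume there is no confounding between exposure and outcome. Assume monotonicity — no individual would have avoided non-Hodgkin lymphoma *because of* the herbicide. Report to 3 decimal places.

PN ≈ 0.448

p₁ = P(outcome | exposed) = 68/1688 = 0.040284
p₀ = P(outcome | unexposed) = 32/1439 = 0.022238
Under exogeneity and monotonicity, PN = (p₁ − p₀)/p₁.
PN = (0.040284 − 0.022238) / 0.040284 ≈ 0.4480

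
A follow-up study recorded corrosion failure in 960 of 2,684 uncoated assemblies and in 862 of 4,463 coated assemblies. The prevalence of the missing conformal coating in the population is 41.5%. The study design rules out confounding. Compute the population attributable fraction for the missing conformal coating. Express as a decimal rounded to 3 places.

PAF ≈ 0.261

p₁ = P(outcome | exposed) = 960/2684 = 0.35768
p₀ = P(outcome | unexposed) = 862/4463 = 0.19314
Overall risk P(Y=1) = π·p₁ + (1−π)·p₀ = 0.415×0.35768 + 0.585×0.19314 = 0.26142.
Under exogeneity, PAF = [P(Y=1) − p₀] / P(Y=1).
PAF = (0.26142 − 0.19314) / 0.26142 ≈ 0.2612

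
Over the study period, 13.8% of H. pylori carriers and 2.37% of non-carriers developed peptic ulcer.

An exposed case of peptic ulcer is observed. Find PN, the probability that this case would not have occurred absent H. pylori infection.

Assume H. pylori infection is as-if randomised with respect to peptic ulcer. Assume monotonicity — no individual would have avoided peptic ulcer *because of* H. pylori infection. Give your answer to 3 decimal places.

PN ≈ 0.828

p₁ = 0.138, p₀ = 0.0237.
Under exogeneity and monotonicity, PN = (p₁ − p₀) / p₁.
PN = (0.138 − 0.0237) / 0.138 = 0.1143 / 0.138 ≈ 0.8283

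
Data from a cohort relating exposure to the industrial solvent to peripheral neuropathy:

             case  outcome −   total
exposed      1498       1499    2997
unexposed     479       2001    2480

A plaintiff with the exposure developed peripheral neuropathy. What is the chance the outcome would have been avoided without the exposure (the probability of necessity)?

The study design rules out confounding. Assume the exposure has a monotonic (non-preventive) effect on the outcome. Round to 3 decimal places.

p₁ = P(outcome | exposed) = 1498/2997 = 0.49983
p₀ = P(outcome | unexposed) = 479/2480 = 0.19315
Under exogeneity and monotonicity, PN = (p₁ − p₀) / p₁.
PN = (0.49983 − 0.19315) / 0.49983 = 0.30669 / 0.49983 ≈ 0.6136

PN ≈ 0.614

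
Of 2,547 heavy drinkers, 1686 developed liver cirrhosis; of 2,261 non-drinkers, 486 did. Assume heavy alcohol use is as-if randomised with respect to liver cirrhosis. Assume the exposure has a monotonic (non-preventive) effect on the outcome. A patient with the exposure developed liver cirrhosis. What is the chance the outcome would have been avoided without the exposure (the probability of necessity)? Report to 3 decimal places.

p₁ = P(outcome | exposed) = 1686/2547 = 0.66196
p₀ = P(outcome | unexposed) = 486/2261 = 0.21495
Under exogeneity and monotonicity, PN = (p₁ − p₀) / p₁.
PN = (0.66196 − 0.21495) / 0.66196 = 0.44701 / 0.66196 ≈ 0.6753

PN ≈ 0.675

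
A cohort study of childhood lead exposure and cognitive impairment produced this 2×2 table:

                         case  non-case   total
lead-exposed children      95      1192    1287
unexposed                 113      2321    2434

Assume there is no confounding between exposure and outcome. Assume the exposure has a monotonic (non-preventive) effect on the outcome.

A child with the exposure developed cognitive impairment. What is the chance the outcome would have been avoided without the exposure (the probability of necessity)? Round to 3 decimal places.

PN ≈ 0.371

p₁ = P(outcome | exposed) = 95/1287 = 0.073815
p₀ = P(outcome | unexposed) = 113/2434 = 0.046426
Under exogeneity and monotonicity, PN = (p₁ − p₀)/p₁.
PN = (0.073815 − 0.046426) / 0.073815 ≈ 0.3711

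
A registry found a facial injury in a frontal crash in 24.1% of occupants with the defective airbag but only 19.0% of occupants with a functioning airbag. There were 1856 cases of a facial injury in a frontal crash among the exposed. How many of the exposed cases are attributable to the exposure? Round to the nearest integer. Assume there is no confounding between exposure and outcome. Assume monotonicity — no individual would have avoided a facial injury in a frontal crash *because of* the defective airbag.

about 393 cases

p₁ = 0.241, p₀ = 0.19.
PN = (p₁ − p₀)/p₁ = (0.241 − 0.19) / 0.241 ≈ 0.21162.
Attributable cases ≈ PN × (exposed cases) = 0.21162 × 1856 ≈ 392.76.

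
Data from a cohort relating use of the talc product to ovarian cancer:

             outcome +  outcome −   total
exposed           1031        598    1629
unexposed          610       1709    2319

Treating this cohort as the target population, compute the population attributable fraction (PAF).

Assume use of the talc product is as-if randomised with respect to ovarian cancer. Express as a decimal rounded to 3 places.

PAF ≈ 0.367

p₁ = P(outcome | exposed) = 1031/1629 = 0.6329
p₀ = P(outcome | unexposed) = 610/2319 = 0.26304
Exposure prevalence π = 1629/3948 = 0.41261; overall risk P(Y=1) = 0.41565.
Under exogeneity, PAF = [P(Y=1) − p₀]/P(Y=1).
PAF = (0.41565 − 0.26304) / 0.41565 ≈ 0.3672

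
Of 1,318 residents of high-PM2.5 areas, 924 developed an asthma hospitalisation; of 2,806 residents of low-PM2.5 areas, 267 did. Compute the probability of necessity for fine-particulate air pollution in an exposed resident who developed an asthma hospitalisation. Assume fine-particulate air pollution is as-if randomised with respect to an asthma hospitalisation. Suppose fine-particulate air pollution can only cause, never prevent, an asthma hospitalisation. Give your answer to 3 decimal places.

PN ≈ 0.864

p₁ = P(outcome | exposed) = 924/1318 = 0.70106
p₀ = P(outcome | unexposed) = 267/2806 = 0.095153
Under exogeneity and monotonicity, PN = (p₁ − p₀) / p₁.
PN = (0.70106 − 0.095153) / 0.70106 = 0.60591 / 0.70106 ≈ 0.8643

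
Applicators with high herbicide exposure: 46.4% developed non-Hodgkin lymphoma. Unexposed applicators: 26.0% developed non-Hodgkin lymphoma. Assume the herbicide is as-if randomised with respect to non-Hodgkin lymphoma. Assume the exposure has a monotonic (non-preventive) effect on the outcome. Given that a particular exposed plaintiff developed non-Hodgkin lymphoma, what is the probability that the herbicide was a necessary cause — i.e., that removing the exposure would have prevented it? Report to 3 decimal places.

PN ≈ 0.440

p₁ = 0.464, p₀ = 0.26.
Under exogeneity and monotonicity, PN = (p₁ − p₀) / p₁.
PN = (0.464 − 0.26) / 0.464 = 0.204 / 0.464 ≈ 0.4397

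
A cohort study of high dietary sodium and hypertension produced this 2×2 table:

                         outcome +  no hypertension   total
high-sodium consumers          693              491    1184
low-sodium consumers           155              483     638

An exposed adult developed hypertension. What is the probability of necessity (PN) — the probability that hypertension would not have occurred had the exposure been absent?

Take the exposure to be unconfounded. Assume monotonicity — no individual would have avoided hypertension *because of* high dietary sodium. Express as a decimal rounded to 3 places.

PN ≈ 0.585

p₁ = P(outcome | exposed) = 693/1184 = 0.5853
p₀ = P(outcome | unexposed) = 155/638 = 0.24295
Under exogeneity and monotonicity, PN = (p₁ − p₀)/p₁.
PN = (0.5853 − 0.24295) / 0.5853 ≈ 0.5849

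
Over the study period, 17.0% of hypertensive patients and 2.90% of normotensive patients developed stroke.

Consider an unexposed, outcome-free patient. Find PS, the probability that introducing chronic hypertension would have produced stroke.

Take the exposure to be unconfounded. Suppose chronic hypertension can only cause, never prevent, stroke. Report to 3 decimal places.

PS ≈ 0.145

p₁ = 0.17, p₀ = 0.029.
Under exogeneity and monotonicity, PS = (p₁ − p₀) / (1 − p₀).
PS = (0.17 − 0.029) / (1 − 0.029) = 0.141 / 0.971 ≈ 0.1452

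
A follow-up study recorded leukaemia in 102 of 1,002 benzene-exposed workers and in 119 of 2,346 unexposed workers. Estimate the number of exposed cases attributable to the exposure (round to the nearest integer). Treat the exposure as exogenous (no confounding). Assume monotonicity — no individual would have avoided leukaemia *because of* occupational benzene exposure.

about 51 cases

p₁ = P(outcome | exposed) = 102/1002 = 0.1018
p₀ = P(outcome | unexposed) = 119/2346 = 0.050725
PN = (p₁ − p₀)/p₁ = (0.1018 − 0.050725) / 0.1018 ≈ 0.50171.
Attributable cases ≈ PN × (exposed cases) = 0.50171 × 102 ≈ 51.17.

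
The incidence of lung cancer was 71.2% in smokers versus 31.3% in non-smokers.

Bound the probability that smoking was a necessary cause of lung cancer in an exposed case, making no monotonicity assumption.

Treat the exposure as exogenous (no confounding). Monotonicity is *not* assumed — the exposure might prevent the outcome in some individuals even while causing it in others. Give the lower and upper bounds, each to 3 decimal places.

0.560 ≤ PN ≤ 0.965

p₁ = 0.712, p₀ = 0.313.
Under exogeneity alone the bounds on PN are max{0,(p₁−p₀)/p₁} ≤ PN ≤ min{1,(1−p₀)/p₁}.
  lower = (p₁ − p₀)/p₁ = 0.399 / 0.712 ≈ 0.5604
  upper = min{1, (1 − p₀)/p₁} = 0.687 / 0.712 ≈ 0.9649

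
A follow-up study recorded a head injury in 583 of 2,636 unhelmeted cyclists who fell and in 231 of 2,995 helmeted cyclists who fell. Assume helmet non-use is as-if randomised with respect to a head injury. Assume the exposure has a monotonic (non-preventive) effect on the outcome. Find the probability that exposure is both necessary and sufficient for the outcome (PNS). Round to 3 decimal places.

PNS ≈ 0.144

p₁ = P(outcome | exposed) = 583/2636 = 0.22117
p₀ = P(outcome | unexposed) = 231/2995 = 0.077129
Under exogeneity and monotonicity, PNS = p₁ − p₀.
PNS = 0.22117 − 0.077129 = 0.14404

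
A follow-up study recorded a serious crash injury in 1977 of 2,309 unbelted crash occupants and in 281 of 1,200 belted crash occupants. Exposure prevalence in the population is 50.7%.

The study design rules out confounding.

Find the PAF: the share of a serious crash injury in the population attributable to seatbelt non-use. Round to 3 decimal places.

PAF ≈ 0.574

p₁ = P(outcome | exposed) = 1977/2309 = 0.85621
p₀ = P(outcome | unexposed) = 281/1200 = 0.23417
Overall risk P(Y=1) = π·p₁ + (1−π)·p₀ = 0.507×0.85621 + 0.493×0.23417 = 0.54955.
Under exogeneity, PAF = [P(Y=1) − p₀] / P(Y=1).
PAF = (0.54955 − 0.23417) / 0.54955 ≈ 0.5739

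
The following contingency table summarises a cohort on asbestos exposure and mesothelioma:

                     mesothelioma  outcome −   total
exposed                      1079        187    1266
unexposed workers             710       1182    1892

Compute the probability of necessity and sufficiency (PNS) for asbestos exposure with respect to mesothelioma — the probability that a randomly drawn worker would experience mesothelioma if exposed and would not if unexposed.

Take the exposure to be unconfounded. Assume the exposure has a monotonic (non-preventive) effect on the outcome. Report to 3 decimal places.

PNS ≈ 0.477

p₁ = P(outcome | exposed) = 1079/1266 = 0.85229
p₀ = P(outcome | unexposed) = 710/1892 = 0.37526
Under exogeneity and monotonicity, PNS = p₁ − p₀.
PNS = 0.85229 − 0.37526 = 0.47703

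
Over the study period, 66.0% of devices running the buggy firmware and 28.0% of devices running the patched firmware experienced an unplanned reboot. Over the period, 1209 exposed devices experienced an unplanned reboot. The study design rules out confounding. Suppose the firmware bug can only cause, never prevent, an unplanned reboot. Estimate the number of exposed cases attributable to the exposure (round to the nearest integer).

about 696 cases

p₁ = 0.66, p₀ = 0.28.
PN = (p₁ − p₀)/p₁ = (0.66 − 0.28) / 0.66 ≈ 0.57576.
Attributable cases ≈ PN × (exposed cases) = 0.57576 × 1209 ≈ 696.09.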